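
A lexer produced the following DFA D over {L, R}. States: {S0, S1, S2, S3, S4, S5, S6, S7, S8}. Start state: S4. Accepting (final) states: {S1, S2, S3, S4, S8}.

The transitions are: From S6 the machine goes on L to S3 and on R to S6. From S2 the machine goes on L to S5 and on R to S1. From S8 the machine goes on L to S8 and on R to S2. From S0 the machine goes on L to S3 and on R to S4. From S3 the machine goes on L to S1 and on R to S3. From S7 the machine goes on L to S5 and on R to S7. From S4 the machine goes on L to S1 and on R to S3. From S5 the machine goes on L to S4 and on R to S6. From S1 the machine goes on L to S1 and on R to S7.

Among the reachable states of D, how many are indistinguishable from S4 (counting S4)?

First remove the unreachable states {S0,S2,S8}; 6 states remain.
P0 = {S1,S3,S4} | {S5,S6,S7}.
Refine {S1,S3,S4} on symbol R: members go to different blocks, giving {S3,S4} and {S1}.
On input L, block {S5,S6,S7} splits into {S5,S6} and {S7}.
Stable partition: {S3,S4} | {S5,S6} | {S1} | {S7} — 4 equivalence classes.
The equivalence class containing S4 is {S3,S4}, of size 2.

2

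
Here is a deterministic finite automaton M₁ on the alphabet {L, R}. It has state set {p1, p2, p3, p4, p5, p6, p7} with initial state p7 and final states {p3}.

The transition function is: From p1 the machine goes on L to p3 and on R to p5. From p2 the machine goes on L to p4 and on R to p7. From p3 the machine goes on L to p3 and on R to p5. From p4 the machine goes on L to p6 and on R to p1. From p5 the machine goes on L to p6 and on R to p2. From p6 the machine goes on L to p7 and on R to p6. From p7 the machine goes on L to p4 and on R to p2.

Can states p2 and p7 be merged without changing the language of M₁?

Yes

Initial partition by acceptance: {p3} | {p1,p2,p4,p5,p6,p7}.
Split {p1,p2,p4,p5,p6,p7} by δ(·,L) → {p2,p4,p5,p6,p7} and {p1}.
On input R, block {p2,p4,p5,p6,p7} splits into {p2,p5,p6,p7} and {p4}.
Split {p2,p5,p6,p7} by δ(·,L) → {p2,p7} and {p5,p6}.
Refine {p5,p6} on symbol L: members go to different blocks, giving {p5} and {p6}.
No further refinement is possible. Final partition (6 blocks): {p3} | {p2,p7} | {p1} | {p4} | {p5} | {p6}.
p2 and p7 lie in the same block of the stable partition, so they are equivalent — no string distinguishes them.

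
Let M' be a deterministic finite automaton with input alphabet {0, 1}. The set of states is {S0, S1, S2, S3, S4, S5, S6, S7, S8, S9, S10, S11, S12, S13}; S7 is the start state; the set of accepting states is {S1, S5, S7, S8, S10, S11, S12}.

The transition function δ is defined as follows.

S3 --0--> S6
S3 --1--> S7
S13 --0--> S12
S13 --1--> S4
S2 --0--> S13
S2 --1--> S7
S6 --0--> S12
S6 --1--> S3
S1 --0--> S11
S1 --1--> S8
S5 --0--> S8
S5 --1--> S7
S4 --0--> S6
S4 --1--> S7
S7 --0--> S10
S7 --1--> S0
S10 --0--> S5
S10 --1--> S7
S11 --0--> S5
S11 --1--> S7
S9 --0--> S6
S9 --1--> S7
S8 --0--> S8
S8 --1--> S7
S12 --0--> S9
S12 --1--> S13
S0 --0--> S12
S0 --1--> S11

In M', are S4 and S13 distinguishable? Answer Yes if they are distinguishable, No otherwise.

Yes

Reachable states from the start: {S0,S3,S4,S5,S6,S7,S8,S9,S10,S11,S12,S13}. Unreachable: {S1,S2} — drop them.
P0 = {S5,S7,S8,S10,S11,S12} | {S0,S3,S4,S6,S9,S13}.
On input 0, block {S5,S7,S8,S10,S11,S12} splits into {S5,S7,S8,S10,S11} and {S12}.
Refine {S5,S7,S8,S10,S11} on symbol 1: members go to different blocks, giving {S5,S8,S10,S11} and {S7}.
Refine {S0,S3,S4,S6,S9,S13} on symbol 0: members go to different blocks, giving {S0,S6,S13} and {S3,S4,S9}.
Split {S0,S6,S13} by δ(·,1) → {S6,S13} and {S0}.
The partition is now stable with 6 blocks: {S5,S8,S10,S11} | {S6,S13} | {S12} | {S7} | {S3,S4,S9} | {S0}.
S4 and S13 end up in different blocks, so they are distinguishable. For instance, the string '0' is accepted from only S13.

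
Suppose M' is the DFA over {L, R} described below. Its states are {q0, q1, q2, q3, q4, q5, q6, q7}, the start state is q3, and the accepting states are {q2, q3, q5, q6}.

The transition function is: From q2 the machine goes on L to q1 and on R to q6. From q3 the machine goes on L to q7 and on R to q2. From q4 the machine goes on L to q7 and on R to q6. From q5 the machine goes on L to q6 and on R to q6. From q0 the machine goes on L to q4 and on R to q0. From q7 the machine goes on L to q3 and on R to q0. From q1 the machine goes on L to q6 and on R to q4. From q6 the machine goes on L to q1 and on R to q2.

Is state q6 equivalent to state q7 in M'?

Reachable states from the start: {q0,q1,q2,q3,q4,q6,q7}. Unreachable: {q5} — drop them.
P0 = {q2,q3,q6} | {q0,q1,q4,q7}.
Refine {q0,q1,q4,q7} on symbol L: members go to different blocks, giving {q0,q4} and {q1,q7}.
Split {q0,q4} by δ(·,L) → {q0} and {q4}.
Split {q1,q7} by δ(·,R) → {q1} and {q7}.
Refine {q2,q3,q6} on symbol L: members go to different blocks, giving {q2,q6} and {q3}.
Stable partition: {q2,q6} | {q0} | {q1} | {q4} | {q7} | {q3} — 6 equivalence classes.
q6 and q7 end up in different blocks, so they are distinguishable. For instance, the string 'ε' is accepted from only q6.

No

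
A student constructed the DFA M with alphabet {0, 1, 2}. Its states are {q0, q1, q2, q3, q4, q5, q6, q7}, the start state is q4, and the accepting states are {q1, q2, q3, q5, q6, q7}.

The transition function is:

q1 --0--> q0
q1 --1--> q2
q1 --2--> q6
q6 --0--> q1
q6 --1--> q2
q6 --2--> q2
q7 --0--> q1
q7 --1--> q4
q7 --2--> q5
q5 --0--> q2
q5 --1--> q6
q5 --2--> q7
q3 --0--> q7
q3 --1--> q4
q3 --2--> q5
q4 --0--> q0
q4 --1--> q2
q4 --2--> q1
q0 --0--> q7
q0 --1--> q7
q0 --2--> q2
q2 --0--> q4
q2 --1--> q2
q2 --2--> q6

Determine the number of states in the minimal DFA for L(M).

States {q3} cannot be reached from the start state, so discard them.
Initial partition by acceptance: {q1,q2,q5,q6,q7} | {q0,q4}.
Refine {q1,q2,q5,q6,q7} on symbol 0: members go to different blocks, giving {q5,q6,q7} and {q1,q2}.
Refine {q5,q6,q7} on symbol 1: members go to different blocks, giving {q5} and {q6} and {q7}.
Split {q0,q4} by δ(·,0) → {q0} and {q4}.
Split {q1,q2} by δ(·,0) → {q1} and {q2}.
Stable partition: {q5} | {q0} | {q1} | {q6} | {q7} | {q4} | {q2} — 7 equivalence classes.

7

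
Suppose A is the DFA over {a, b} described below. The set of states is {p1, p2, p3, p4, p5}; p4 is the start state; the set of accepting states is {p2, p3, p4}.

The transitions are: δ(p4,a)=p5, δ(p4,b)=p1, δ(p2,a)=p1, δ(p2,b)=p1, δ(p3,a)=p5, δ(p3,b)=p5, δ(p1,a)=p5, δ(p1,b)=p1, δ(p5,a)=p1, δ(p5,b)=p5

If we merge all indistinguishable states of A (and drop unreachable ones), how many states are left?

States {p2,p3} cannot be reached from the start state, so discard them.
Start with accepting vs non-accepting: {p4} | {p1,p5}.
No further refinement is possible. Final partition (2 blocks): {p4} | {p1,p5}.

2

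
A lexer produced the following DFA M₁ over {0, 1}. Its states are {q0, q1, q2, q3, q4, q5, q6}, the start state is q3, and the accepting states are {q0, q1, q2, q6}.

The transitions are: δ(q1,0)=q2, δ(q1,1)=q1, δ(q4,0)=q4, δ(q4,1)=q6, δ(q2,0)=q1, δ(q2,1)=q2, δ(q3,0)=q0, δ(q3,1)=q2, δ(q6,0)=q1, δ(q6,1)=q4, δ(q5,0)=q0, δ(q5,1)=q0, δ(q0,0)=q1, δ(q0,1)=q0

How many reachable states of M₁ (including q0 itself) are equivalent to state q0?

First remove the unreachable states {q4,q5,q6}; 4 states remain.
Initial partition by acceptance: {q0,q1,q2} | {q3}.
No further refinement is possible. Final partition (2 blocks): {q0,q1,q2} | {q3}.
The equivalence class containing q0 is {q0,q1,q2}, of size 3.

3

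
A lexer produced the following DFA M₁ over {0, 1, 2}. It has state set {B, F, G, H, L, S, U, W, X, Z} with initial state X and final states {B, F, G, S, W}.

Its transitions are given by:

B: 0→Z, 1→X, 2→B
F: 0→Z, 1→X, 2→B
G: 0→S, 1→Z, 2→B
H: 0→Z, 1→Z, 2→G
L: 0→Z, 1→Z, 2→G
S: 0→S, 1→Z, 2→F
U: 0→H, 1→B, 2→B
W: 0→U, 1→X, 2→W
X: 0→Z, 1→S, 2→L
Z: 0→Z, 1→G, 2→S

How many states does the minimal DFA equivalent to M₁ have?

5

First remove the unreachable states {H,U,W}; 7 states remain.
P0 = {B,F,G,S} | {L,X,Z}.
Refine {B,F,G,S} on symbol 0: members go to different blocks, giving {G,S} and {B,F}.
Split {L,X,Z} by δ(·,1) → {X,Z} and {L}.
Refine {X,Z} on symbol 2: members go to different blocks, giving {X} and {Z}.
Stable partition: {G,S} | {X} | {B,F} | {L} | {Z} — 5 equivalence classes.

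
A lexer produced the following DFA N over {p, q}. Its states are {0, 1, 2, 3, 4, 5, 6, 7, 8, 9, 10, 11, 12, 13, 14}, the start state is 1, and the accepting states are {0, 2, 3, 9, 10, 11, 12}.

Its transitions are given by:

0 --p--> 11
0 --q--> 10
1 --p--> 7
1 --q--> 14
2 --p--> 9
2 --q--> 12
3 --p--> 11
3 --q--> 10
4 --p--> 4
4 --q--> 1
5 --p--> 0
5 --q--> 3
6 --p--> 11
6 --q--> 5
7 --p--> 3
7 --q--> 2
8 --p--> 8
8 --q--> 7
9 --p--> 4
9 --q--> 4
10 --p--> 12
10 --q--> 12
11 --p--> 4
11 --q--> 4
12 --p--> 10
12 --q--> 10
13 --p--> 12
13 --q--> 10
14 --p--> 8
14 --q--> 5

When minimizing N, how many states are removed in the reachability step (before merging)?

2

BFS from 1 reaches {0, 1, 2, 3, 4, 5, 7, 8, 9, 10, 11, 12, 14}; the 2 state(s) 6, 13 are never visited.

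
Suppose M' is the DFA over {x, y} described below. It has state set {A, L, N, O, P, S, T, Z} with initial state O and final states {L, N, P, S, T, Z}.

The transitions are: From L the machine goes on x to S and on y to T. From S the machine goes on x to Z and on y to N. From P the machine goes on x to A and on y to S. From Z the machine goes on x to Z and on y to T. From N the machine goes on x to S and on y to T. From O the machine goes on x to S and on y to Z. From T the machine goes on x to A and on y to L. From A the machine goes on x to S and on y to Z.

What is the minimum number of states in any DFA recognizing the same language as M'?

5

Reachable states from the start: {A,L,N,O,S,T,Z}. Unreachable: {P} — drop them.
Start with accepting vs non-accepting: {L,N,S,T,Z} | {A,O}.
On input x, block {L,N,S,T,Z} splits into {L,N,S,Z} and {T}.
Split {L,N,S,Z} by δ(·,y) → {L,N,Z} and {S}.
Split {L,N,Z} by δ(·,x) → {L,N} and {Z}.
The partition is now stable with 5 blocks: {L,N} | {A,O} | {T} | {S} | {Z}.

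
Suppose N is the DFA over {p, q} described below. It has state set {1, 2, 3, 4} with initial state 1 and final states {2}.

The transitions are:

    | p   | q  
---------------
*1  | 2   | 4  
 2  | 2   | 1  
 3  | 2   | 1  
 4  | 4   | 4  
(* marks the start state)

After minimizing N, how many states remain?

First remove the unreachable states {3}; 3 states remain.
P0 = {2} | {1,4}.
On input p, block {1,4} splits into {1} and {4}.
No further refinement is possible. Final partition (3 blocks): {2} | {1} | {4}.

3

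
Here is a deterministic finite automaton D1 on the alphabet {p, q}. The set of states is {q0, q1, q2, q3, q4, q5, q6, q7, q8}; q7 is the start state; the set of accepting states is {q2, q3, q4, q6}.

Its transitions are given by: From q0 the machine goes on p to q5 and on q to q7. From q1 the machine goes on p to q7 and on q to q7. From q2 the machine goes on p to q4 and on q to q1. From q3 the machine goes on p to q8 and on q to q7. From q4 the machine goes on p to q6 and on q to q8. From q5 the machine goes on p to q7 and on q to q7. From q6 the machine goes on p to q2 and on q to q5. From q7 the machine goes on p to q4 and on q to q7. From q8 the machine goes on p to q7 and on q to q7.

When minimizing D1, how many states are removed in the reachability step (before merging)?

No path from q7 leads to q0, q3; the other 7 states are all reachable.

2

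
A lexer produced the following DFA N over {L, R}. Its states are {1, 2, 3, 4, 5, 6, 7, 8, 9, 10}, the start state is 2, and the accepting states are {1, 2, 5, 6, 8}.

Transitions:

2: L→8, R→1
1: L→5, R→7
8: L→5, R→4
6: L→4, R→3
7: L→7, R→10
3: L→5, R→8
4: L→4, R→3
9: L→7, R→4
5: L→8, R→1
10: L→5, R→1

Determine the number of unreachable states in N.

No path from 2 leads to 6, 9; the other 8 states are all reachable.

2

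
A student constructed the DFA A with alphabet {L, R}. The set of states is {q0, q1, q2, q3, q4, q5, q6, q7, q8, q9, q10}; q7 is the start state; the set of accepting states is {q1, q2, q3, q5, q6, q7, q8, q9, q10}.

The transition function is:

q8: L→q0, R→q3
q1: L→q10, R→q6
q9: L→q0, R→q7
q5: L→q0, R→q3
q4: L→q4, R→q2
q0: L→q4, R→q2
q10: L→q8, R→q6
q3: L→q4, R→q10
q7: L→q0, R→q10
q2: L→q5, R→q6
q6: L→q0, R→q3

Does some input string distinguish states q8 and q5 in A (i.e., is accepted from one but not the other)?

Reachable states from the start: {q0,q2,q3,q4,q5,q6,q7,q8,q10}. Unreachable: {q1,q9} — drop them.
Start with accepting vs non-accepting: {q2,q3,q5,q6,q7,q8,q10} | {q0,q4}.
Refine {q2,q3,q5,q6,q7,q8,q10} on symbol L: members go to different blocks, giving {q3,q5,q6,q7,q8} and {q2,q10}.
On input R, block {q3,q5,q6,q7,q8} splits into {q5,q6,q8} and {q3,q7}.
The partition is now stable with 4 blocks: {q5,q6,q8} | {q0,q4} | {q2,q10} | {q3,q7}.
q8 and q5 lie in the same block of the stable partition, so they are equivalent — no string distinguishes them.

No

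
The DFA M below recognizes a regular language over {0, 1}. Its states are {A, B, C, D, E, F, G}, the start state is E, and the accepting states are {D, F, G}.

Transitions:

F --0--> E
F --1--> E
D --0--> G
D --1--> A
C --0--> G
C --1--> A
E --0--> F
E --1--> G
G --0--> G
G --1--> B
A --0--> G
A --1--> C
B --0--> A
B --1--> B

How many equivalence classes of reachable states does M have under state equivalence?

Reachable states from the start: {A,B,C,E,F,G}. Unreachable: {D} — drop them.
Initial partition by acceptance: {F,G} | {A,B,C,E}.
Split {F,G} by δ(·,0) → {F} and {G}.
On input 0, block {A,B,C,E} splits into {A,C} and {B} and {E}.
The partition is now stable with 5 blocks: {F} | {A,C} | {G} | {B} | {E}.

5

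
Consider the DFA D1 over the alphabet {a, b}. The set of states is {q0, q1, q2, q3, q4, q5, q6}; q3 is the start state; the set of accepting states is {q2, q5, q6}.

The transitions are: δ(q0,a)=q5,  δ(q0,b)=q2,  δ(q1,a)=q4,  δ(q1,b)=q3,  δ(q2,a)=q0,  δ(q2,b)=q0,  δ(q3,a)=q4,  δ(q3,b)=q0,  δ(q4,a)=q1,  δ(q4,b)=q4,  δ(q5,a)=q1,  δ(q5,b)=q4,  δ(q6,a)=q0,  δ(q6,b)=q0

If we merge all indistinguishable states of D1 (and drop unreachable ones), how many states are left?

6

Reachable states from the start: {q0,q1,q2,q3,q4,q5}. Unreachable: {q6} — drop them.
Initial partition by acceptance: {q2,q5} | {q0,q1,q3,q4}.
On input a, block {q0,q1,q3,q4} splits into {q1,q3,q4} and {q0}.
Refine {q2,q5} on symbol a: members go to different blocks, giving {q2} and {q5}.
On input b, block {q1,q3,q4} splits into {q1,q4} and {q3}.
Split {q1,q4} by δ(·,b) → {q1} and {q4}.
The partition is now stable with 6 blocks: {q2} | {q1} | {q0} | {q5} | {q3} | {q4}.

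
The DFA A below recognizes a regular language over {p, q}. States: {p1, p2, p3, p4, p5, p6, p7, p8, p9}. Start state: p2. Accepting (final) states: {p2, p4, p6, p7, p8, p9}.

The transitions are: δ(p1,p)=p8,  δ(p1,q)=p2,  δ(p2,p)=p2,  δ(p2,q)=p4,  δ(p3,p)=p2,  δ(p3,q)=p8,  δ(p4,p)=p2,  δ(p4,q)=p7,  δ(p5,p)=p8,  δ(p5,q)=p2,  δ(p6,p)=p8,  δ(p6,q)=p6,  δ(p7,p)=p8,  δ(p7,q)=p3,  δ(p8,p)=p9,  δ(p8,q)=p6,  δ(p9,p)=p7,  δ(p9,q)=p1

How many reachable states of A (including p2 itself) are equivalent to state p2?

1

States {p5} cannot be reached from the start state, so discard them.
P0 = {p2,p4,p6,p7,p8,p9} | {p1,p3}.
On input q, block {p2,p4,p6,p7,p8,p9} splits into {p2,p4,p6,p8} and {p7,p9}.
Split {p2,p4,p6,p8} by δ(·,p) → {p2,p4,p6} and {p8}.
On input p, block {p2,p4,p6} splits into {p2,p4} and {p6}.
On input q, block {p2,p4} splits into {p2} and {p4}.
Split {p1,p3} by δ(·,p) → {p1} and {p3}.
Refine {p7,p9} on symbol p: members go to different blocks, giving {p7} and {p9}.
Stable partition: {p2} | {p1} | {p7} | {p8} | {p6} | {p4} | {p3} | {p9} — 8 equivalence classes.
The equivalence class containing p2 is {p2}, of size 1.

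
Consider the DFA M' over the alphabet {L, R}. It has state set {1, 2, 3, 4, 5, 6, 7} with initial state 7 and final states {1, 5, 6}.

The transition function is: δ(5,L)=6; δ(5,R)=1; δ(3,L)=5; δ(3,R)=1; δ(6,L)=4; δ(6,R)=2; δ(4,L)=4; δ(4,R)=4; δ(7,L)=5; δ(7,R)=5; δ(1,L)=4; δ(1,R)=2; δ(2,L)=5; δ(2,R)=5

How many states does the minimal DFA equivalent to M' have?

4

States {3} cannot be reached from the start state, so discard them.
Start with accepting vs non-accepting: {1,5,6} | {2,4,7}.
On input L, block {1,5,6} splits into {1,6} and {5}.
Refine {2,4,7} on symbol L: members go to different blocks, giving {2,7} and {4}.
Stable partition: {1,6} | {2,7} | {5} | {4} — 4 equivalence classes.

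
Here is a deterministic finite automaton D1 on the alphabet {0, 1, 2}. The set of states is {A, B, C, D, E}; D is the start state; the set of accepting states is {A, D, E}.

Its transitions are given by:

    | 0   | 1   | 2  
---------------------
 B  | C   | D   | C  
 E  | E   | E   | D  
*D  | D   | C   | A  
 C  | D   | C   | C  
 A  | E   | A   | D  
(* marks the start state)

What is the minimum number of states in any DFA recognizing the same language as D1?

Reachable states from the start: {A,C,D,E}. Unreachable: {B} — drop them.
Start with accepting vs non-accepting: {A,D,E} | {C}.
Split {A,D,E} by δ(·,1) → {A,E} and {D}.
Stable partition: {A,E} | {C} | {D} — 3 equivalence classes.

3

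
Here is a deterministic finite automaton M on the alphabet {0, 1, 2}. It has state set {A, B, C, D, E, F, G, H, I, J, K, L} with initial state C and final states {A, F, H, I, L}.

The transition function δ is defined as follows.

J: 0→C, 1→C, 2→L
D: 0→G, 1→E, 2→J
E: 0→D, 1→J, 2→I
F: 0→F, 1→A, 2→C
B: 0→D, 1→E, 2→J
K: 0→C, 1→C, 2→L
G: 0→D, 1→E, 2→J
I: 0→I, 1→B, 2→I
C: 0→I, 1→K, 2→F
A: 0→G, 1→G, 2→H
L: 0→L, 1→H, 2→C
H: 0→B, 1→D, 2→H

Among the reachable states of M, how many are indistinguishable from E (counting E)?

P0 = {A,F,H,I,L} | {B,C,D,E,G,J,K}.
Split {A,F,H,I,L} by δ(·,0) → {F,I,L} and {A,H}.
Refine {F,I,L} on symbol 1: members go to different blocks, giving {F,L} and {I}.
Refine {B,C,D,E,G,J,K} on symbol 0: members go to different blocks, giving {B,D,E,G,J,K} and {C}.
Refine {B,D,E,G,J,K} on symbol 0: members go to different blocks, giving {B,D,E,G} and {J,K}.
On input 1, block {B,D,E,G} splits into {B,D,G} and {E}.
Stable partition: {F,L} | {B,D,G} | {A,H} | {I} | {C} | {J,K} | {E} — 7 equivalence classes.
The equivalence class containing E is {E}, of size 1.

1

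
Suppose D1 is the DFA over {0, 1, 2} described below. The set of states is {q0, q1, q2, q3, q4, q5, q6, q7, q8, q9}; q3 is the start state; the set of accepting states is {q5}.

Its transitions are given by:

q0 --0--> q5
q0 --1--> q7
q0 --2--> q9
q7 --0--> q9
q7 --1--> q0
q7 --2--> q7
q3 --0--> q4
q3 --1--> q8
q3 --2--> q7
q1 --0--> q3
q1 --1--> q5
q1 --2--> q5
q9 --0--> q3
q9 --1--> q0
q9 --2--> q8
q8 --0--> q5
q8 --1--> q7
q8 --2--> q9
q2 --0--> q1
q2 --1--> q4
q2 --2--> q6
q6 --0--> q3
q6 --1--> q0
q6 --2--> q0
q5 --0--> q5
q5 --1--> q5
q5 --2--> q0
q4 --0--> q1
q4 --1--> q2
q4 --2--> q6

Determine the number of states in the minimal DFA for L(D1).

7

P0 = {q5} | {q0,q1,q2,q3,q4,q6,q7,q8,q9}.
Split {q0,q1,q2,q3,q4,q6,q7,q8,q9} by δ(·,0) → {q1,q2,q3,q4,q6,q7,q9} and {q0,q8}.
On input 1, block {q1,q2,q3,q4,q6,q7,q9} splits into {q3,q6,q7,q9} and {q2,q4} and {q1}.
Refine {q3,q6,q7,q9} on symbol 0: members go to different blocks, giving {q6,q7,q9} and {q3}.
Refine {q6,q7,q9} on symbol 0: members go to different blocks, giving {q6,q9} and {q7}.
Stable partition: {q5} | {q6,q9} | {q0,q8} | {q2,q4} | {q1} | {q3} | {q7} — 7 equivalence classes.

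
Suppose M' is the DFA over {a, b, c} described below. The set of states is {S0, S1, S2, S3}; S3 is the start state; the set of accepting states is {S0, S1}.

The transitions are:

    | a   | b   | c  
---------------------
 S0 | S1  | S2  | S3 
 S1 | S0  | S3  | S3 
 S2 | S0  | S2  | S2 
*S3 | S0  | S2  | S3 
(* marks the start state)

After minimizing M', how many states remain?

2

Every state is reachable, so we keep all 4.
P0 = {S0,S1} | {S2,S3}.
No further refinement is possible. Final partition (2 blocks): {S0,S1} | {S2,S3}.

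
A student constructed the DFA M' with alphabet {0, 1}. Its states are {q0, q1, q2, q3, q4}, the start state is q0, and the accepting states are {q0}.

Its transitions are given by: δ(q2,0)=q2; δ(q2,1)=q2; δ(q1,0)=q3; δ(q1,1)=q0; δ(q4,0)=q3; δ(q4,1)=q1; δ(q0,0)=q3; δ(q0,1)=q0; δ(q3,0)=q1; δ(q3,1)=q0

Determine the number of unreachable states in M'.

No path from q0 leads to q2, q4; the other 3 states are all reachable.

2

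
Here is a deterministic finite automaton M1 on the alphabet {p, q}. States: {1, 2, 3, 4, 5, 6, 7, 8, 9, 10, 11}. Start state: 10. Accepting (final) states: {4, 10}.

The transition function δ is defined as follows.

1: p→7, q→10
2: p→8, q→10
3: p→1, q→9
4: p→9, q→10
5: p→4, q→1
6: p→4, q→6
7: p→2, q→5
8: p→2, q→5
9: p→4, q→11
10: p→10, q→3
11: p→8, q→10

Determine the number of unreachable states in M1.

Starting at 10 and following transitions, the reachable set is {1, 2, 3, 4, 5, 7, 8, 9, 10, 11}. That leaves 6 unreachable — 1 in total.

1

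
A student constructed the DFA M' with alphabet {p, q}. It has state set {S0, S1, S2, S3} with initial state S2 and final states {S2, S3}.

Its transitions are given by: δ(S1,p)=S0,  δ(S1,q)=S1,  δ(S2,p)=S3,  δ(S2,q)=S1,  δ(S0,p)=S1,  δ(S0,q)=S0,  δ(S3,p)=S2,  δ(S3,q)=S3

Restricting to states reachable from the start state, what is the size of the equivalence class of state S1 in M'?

All states are reachable from the start state.
P0 = {S2,S3} | {S0,S1}.
Refine {S2,S3} on symbol q: members go to different blocks, giving {S2} and {S3}.
Stable partition: {S2} | {S0,S1} | {S3} — 3 equivalence classes.
State S1 belongs to the block {S0,S1}, which has 2 states.

2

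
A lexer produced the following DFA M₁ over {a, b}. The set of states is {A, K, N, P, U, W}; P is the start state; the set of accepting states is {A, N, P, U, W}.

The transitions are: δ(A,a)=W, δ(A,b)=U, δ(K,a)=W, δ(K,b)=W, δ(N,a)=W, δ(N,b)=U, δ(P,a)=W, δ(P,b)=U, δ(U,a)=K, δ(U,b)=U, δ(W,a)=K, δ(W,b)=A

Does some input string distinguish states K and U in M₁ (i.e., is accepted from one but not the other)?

Reachable states from the start: {A,K,P,U,W}. Unreachable: {N} — drop them.
Initial partition by acceptance: {A,P,U,W} | {K}.
Split {A,P,U,W} by δ(·,a) → {A,P} and {U,W}.
On input b, block {U,W} splits into {U} and {W}.
Stable partition: {A,P} | {K} | {U} | {W} — 4 equivalence classes.
K and U end up in different blocks, so they are distinguishable. For instance, the string 'ε' is accepted from only U.

Yes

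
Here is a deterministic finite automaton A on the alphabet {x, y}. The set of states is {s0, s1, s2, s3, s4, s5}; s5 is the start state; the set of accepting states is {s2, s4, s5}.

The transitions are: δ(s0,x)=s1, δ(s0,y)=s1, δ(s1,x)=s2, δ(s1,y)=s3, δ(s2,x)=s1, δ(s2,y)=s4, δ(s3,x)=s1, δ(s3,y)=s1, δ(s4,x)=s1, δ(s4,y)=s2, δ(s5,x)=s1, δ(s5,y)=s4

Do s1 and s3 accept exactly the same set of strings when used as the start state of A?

No

States {s0} cannot be reached from the start state, so discard them.
Start with accepting vs non-accepting: {s2,s4,s5} | {s1,s3}.
Refine {s1,s3} on symbol x: members go to different blocks, giving {s1} and {s3}.
Stable partition: {s2,s4,s5} | {s1} | {s3} — 3 equivalence classes.
s1 and s3 end up in different blocks, so they are distinguishable. For instance, the string 'x' is accepted from only s1.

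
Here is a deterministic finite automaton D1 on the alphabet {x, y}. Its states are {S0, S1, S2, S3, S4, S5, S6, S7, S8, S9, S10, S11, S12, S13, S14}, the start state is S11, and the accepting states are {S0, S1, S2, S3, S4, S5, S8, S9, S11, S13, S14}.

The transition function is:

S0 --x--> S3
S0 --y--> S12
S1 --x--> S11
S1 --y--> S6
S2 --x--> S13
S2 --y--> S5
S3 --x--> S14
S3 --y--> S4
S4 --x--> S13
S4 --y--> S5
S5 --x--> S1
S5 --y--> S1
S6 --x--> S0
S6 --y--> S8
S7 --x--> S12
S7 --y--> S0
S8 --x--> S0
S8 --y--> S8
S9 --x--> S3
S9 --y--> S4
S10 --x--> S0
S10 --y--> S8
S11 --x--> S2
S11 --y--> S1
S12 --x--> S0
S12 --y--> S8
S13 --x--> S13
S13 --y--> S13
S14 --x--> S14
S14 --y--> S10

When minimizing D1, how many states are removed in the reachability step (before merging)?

Starting at S11 and following transitions, the reachable set is {S0, S1, S2, S3, S4, S5, S6, S8, S10, S11, S12, S13, S14}. That leaves S7, S9 unreachable — 2 in total.

2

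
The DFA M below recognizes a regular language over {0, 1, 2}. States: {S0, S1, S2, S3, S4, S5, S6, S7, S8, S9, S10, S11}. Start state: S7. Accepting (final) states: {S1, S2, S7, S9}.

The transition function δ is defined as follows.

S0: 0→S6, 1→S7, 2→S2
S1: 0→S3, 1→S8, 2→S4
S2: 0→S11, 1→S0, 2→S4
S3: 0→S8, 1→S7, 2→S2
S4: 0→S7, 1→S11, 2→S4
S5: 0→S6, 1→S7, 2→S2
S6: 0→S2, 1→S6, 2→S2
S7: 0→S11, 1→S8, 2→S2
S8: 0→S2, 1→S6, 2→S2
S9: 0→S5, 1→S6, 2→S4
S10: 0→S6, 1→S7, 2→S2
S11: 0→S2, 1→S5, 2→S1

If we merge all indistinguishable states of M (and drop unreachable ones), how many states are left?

Reachable states from the start: {S0,S1,S2,S3,S4,S5,S6,S7,S8,S11}. Unreachable: {S9,S10} — drop them.
Start with accepting vs non-accepting: {S1,S2,S7} | {S0,S3,S4,S5,S6,S8,S11}.
Refine {S1,S2,S7} on symbol 2: members go to different blocks, giving {S1,S2} and {S7}.
Split {S0,S3,S4,S5,S6,S8,S11} by δ(·,0) → {S0,S3,S5} and {S6,S8,S11} and {S4}.
Refine {S1,S2} on symbol 0: members go to different blocks, giving {S1} and {S2}.
On input 1, block {S6,S8,S11} splits into {S6,S8} and {S11}.
Stable partition: {S1} | {S0,S3,S5} | {S7} | {S6,S8} | {S4} | {S2} | {S11} — 7 equivalence classes.

7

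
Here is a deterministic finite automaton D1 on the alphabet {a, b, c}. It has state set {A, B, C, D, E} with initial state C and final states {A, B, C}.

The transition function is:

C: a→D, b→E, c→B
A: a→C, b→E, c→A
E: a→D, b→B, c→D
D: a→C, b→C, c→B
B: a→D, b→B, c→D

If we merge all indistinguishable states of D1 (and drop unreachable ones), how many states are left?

4

Reachable states from the start: {B,C,D,E}. Unreachable: {A} — drop them.
P0 = {B,C} | {D,E}.
Refine {B,C} on symbol b: members go to different blocks, giving {B} and {C}.
Refine {D,E} on symbol a: members go to different blocks, giving {D} and {E}.
No further refinement is possible. Final partition (4 blocks): {B} | {D} | {C} | {E}.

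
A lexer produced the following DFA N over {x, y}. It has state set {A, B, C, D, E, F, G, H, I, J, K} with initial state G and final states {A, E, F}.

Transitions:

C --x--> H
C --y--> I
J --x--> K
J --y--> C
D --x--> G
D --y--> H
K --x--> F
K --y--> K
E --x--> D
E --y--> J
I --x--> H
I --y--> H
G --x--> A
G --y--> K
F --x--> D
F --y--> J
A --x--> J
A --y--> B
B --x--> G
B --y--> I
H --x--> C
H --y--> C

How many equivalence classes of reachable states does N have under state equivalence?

States {E} cannot be reached from the start state, so discard them.
Start with accepting vs non-accepting: {A,F} | {B,C,D,G,H,I,J,K}.
On input x, block {B,C,D,G,H,I,J,K} splits into {B,C,D,H,I,J} and {G,K}.
On input x, block {B,C,D,H,I,J} splits into {B,D,J} and {C,H,I}.
Stable partition: {A,F} | {B,D,J} | {G,K} | {C,H,I} — 4 equivalence classes.

4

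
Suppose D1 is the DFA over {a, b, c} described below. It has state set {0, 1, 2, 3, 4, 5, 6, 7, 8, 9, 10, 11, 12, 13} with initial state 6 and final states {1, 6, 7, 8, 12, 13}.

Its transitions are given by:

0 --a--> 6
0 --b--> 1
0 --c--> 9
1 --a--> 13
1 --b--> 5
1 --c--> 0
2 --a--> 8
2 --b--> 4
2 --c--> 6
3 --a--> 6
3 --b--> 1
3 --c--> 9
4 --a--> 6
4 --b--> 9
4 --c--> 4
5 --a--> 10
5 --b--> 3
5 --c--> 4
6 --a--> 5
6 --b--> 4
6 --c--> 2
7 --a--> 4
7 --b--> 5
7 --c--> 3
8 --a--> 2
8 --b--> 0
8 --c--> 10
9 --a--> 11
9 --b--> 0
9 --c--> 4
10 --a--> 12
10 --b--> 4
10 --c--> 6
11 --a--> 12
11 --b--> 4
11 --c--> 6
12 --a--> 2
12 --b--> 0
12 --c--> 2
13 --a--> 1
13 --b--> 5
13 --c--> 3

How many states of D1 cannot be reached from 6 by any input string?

1

No path from 6 leads to 7; the other 13 states are all reachable.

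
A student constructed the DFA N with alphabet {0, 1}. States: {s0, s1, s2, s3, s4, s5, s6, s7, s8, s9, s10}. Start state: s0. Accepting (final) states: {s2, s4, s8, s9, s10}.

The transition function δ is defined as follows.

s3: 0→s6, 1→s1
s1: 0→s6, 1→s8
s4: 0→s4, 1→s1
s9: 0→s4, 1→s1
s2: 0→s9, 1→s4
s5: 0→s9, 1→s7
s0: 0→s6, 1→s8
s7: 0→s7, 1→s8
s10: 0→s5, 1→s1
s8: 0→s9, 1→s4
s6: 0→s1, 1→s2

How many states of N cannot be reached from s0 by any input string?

No path from s0 leads to s3, s5, s7, s10; the other 7 states are all reachable.

4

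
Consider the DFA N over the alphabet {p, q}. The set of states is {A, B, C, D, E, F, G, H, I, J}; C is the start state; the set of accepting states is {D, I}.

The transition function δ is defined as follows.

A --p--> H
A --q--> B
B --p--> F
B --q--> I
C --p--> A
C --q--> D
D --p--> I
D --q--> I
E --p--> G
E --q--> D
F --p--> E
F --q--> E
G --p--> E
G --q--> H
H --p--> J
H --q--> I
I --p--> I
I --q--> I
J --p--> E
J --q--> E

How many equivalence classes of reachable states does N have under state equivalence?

Every state is reachable, so we keep all 10.
P0 = {D,I} | {A,B,C,E,F,G,H,J}.
On input q, block {A,B,C,E,F,G,H,J} splits into {A,F,G,J} and {B,C,E,H}.
The partition is now stable with 3 blocks: {D,I} | {A,F,G,J} | {B,C,E,H}.

3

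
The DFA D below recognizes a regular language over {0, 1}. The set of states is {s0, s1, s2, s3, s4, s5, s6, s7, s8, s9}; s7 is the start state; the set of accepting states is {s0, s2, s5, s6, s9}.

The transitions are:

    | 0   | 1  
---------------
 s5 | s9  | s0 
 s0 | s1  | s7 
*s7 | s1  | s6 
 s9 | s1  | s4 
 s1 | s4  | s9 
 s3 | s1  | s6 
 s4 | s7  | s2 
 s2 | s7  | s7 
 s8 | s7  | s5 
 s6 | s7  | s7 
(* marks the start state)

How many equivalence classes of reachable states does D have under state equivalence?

2

First remove the unreachable states {s0,s3,s5,s8}; 6 states remain.
Start with accepting vs non-accepting: {s2,s6,s9} | {s1,s4,s7}.
Stable partition: {s2,s6,s9} | {s1,s4,s7} — 2 equivalence classes.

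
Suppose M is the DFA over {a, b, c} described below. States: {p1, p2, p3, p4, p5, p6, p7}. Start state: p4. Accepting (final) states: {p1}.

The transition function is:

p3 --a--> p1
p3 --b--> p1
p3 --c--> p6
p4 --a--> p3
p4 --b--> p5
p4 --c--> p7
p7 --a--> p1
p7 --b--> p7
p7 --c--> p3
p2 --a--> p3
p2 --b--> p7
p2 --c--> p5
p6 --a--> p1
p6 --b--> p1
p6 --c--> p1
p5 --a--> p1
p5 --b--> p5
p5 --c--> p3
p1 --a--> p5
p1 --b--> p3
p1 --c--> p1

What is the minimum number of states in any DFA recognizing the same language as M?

5

States {p2} cannot be reached from the start state, so discard them.
Initial partition by acceptance: {p1} | {p3,p4,p5,p6,p7}.
Split {p3,p4,p5,p6,p7} by δ(·,a) → {p3,p5,p6,p7} and {p4}.
Refine {p3,p5,p6,p7} on symbol b: members go to different blocks, giving {p3,p6} and {p5,p7}.
On input c, block {p3,p6} splits into {p3} and {p6}.
The partition is now stable with 5 blocks: {p1} | {p3} | {p4} | {p5,p7} | {p6}.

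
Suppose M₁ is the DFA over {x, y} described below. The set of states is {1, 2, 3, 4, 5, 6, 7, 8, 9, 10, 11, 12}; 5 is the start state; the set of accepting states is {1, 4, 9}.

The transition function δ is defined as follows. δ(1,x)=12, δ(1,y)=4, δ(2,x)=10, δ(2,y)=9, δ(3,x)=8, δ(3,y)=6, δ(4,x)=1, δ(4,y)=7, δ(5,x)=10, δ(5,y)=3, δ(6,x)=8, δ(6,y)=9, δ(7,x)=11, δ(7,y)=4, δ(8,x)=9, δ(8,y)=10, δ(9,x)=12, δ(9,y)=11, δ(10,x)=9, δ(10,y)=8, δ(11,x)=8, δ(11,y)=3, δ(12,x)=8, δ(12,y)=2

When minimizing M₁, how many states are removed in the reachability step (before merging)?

3

BFS from 5 reaches {2, 3, 5, 6, 8, 9, 10, 11, 12}; the 3 state(s) 1, 4, 7 are never visited.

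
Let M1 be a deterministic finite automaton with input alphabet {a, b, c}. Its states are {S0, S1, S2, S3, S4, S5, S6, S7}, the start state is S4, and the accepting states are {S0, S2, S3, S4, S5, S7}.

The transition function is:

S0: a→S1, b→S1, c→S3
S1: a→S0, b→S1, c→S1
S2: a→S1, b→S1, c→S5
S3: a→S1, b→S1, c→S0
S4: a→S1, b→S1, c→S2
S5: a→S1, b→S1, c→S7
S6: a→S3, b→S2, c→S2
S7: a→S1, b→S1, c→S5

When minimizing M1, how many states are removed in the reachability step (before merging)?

Starting at S4 and following transitions, the reachable set is {S0, S1, S2, S3, S4, S5, S7}. That leaves S6 unreachable — 1 in total.

1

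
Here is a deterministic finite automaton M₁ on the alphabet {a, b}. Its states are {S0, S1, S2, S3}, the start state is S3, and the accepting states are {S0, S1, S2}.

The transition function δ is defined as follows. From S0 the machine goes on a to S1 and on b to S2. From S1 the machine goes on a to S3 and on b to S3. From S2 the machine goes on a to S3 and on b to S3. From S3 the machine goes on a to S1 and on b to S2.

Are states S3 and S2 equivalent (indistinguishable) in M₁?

No

Reachable states from the start: {S1,S2,S3}. Unreachable: {S0} — drop them.
Start with accepting vs non-accepting: {S1,S2} | {S3}.
Stable partition: {S1,S2} | {S3} — 2 equivalence classes.
S3 and S2 end up in different blocks, so they are distinguishable. For instance, the string 'ε' is accepted from only S2.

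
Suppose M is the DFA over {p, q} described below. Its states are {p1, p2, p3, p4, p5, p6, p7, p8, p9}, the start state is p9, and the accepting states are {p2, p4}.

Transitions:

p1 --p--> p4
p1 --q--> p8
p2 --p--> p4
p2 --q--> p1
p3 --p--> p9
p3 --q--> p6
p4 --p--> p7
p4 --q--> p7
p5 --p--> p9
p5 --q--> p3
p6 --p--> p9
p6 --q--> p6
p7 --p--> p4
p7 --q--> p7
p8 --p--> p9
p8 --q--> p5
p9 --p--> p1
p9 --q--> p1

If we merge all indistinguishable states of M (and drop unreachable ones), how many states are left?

5

Reachable states from the start: {p1,p3,p4,p5,p6,p7,p8,p9}. Unreachable: {p2} — drop them.
Initial partition by acceptance: {p4} | {p1,p3,p5,p6,p7,p8,p9}.
On input p, block {p1,p3,p5,p6,p7,p8,p9} splits into {p3,p5,p6,p8,p9} and {p1,p7}.
Split {p3,p5,p6,p8,p9} by δ(·,p) → {p3,p5,p6,p8} and {p9}.
On input q, block {p1,p7} splits into {p1} and {p7}.
No further refinement is possible. Final partition (5 blocks): {p4} | {p3,p5,p6,p8} | {p1} | {p9} | {p7}.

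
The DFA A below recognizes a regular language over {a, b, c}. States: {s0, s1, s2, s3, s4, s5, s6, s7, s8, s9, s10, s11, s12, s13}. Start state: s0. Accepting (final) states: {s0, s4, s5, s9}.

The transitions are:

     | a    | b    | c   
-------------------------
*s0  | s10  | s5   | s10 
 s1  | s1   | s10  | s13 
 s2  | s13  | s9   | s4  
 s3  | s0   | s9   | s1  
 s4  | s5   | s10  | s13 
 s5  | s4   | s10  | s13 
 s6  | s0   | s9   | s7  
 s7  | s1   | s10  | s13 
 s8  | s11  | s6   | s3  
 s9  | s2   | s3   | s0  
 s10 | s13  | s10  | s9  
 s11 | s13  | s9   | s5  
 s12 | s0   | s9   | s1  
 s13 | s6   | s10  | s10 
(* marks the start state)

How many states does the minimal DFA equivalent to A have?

Reachable states from the start: {s0,s1,s2,s3,s4,s5,s6,s7,s9,s10,s13}. Unreachable: {s8,s11,s12} — drop them.
P0 = {s0,s4,s5,s9} | {s1,s2,s3,s6,s7,s10,s13}.
Split {s0,s4,s5,s9} by δ(·,a) → {s0,s9} and {s4,s5}.
Split {s0,s9} by δ(·,b) → {s0} and {s9}.
Split {s1,s2,s3,s6,s7,s10,s13} by δ(·,a) → {s1,s2,s7,s10,s13} and {s3,s6}.
On input a, block {s1,s2,s7,s10,s13} splits into {s1,s2,s7,s10} and {s13}.
Split {s1,s2,s7,s10} by δ(·,a) → {s1,s7} and {s2,s10}.
On input b, block {s2,s10} splits into {s2} and {s10}.
The partition is now stable with 8 blocks: {s0} | {s1,s7} | {s4,s5} | {s9} | {s3,s6} | {s13} | {s2} | {s10}.

8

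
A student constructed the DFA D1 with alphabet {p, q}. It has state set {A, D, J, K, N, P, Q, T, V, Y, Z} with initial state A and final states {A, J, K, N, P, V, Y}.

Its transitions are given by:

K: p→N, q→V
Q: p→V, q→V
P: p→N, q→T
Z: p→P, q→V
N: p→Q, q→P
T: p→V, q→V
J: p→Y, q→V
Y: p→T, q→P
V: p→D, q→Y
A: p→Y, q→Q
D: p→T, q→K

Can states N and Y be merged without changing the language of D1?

Reachable states from the start: {A,D,K,N,P,Q,T,V,Y}. Unreachable: {J,Z} — drop them.
P0 = {A,K,N,P,V,Y} | {D,Q,T}.
Split {A,K,N,P,V,Y} by δ(·,p) → {A,K,P} and {N,V,Y}.
Split {A,K,P} by δ(·,q) → {A,P} and {K}.
Split {D,Q,T} by δ(·,p) → {Q,T} and {D}.
On input p, block {N,V,Y} splits into {N,Y} and {V}.
The partition is now stable with 6 blocks: {A,P} | {Q,T} | {N,Y} | {K} | {D} | {V}.
N and Y lie in the same block of the stable partition, so they are equivalent — no string distinguishes them.

Yes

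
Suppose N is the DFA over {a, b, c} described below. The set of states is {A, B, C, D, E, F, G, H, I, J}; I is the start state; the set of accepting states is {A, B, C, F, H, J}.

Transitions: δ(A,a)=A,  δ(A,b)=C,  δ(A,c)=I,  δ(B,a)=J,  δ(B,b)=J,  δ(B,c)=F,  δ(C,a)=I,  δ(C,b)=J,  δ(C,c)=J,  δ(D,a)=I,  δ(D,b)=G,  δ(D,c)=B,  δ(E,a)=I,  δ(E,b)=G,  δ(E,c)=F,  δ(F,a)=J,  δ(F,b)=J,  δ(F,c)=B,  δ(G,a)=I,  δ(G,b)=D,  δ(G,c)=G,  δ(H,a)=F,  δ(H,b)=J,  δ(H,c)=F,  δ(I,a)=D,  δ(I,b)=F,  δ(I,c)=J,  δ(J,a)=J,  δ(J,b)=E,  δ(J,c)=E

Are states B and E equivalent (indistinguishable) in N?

No

First remove the unreachable states {A,C,H}; 7 states remain.
Start with accepting vs non-accepting: {B,F,J} | {D,E,G,I}.
Split {B,F,J} by δ(·,b) → {B,F} and {J}.
Refine {D,E,G,I} on symbol b: members go to different blocks, giving {D,E,G} and {I}.
Split {D,E,G} by δ(·,c) → {D,E} and {G}.
No further refinement is possible. Final partition (5 blocks): {B,F} | {D,E} | {J} | {I} | {G}.
B and E end up in different blocks, so they are distinguishable. For instance, the string 'ε' is accepted from only B.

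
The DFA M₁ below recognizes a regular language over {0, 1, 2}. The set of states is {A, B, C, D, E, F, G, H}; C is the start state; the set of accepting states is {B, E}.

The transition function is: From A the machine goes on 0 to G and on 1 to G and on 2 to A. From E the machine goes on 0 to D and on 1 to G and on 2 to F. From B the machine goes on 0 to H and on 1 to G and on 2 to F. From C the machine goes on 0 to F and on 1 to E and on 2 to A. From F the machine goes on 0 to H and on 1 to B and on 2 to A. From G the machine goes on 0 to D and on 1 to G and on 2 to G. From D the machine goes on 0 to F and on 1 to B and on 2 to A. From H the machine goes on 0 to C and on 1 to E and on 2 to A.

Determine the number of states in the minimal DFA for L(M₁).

4

Initial partition by acceptance: {B,E} | {A,C,D,F,G,H}.
Refine {A,C,D,F,G,H} on symbol 1: members go to different blocks, giving {C,D,F,H} and {A,G}.
Refine {A,G} on symbol 0: members go to different blocks, giving {A} and {G}.
The partition is now stable with 4 blocks: {B,E} | {C,D,F,H} | {A} | {G}.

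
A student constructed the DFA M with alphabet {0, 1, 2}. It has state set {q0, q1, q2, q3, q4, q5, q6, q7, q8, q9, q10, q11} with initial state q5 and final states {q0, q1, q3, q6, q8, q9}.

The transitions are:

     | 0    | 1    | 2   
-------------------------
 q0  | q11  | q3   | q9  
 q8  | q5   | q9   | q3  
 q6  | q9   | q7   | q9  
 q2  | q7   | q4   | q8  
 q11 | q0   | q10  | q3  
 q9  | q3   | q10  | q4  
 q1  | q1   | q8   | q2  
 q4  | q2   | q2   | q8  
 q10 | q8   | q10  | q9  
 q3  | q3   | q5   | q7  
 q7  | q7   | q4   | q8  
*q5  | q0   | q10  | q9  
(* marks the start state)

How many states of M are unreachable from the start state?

No path from q5 leads to q1, q6; the other 10 states are all reachable.

2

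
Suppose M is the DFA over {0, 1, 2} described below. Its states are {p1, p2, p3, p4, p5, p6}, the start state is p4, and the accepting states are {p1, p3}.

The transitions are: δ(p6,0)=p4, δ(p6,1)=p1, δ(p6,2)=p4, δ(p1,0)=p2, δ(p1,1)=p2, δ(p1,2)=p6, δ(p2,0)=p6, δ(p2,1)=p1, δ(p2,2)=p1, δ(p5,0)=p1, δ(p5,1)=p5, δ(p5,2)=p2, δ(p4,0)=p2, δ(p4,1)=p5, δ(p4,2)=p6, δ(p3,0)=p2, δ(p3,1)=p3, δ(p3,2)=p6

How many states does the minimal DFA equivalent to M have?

5

Reachable states from the start: {p1,p2,p4,p5,p6}. Unreachable: {p3} — drop them.
P0 = {p1} | {p2,p4,p5,p6}.
On input 0, block {p2,p4,p5,p6} splits into {p2,p4,p6} and {p5}.
On input 1, block {p2,p4,p6} splits into {p2,p6} and {p4}.
Refine {p2,p6} on symbol 0: members go to different blocks, giving {p2} and {p6}.
No further refinement is possible. Final partition (5 blocks): {p1} | {p2} | {p5} | {p4} | {p6}.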